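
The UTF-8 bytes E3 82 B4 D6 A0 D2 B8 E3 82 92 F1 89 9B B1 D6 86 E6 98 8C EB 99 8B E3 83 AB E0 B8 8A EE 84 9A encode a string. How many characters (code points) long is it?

Byte at offset 0: 0xE3 = 11100011 → 3-byte char (#1). Advance 3.
Byte at offset 3: 0xD6 = 11010110 → 2-byte char (#2). Advance 2.
Byte at offset 5: 0xD2 = 11010010 → 2-byte char (#3). Advance 2.
Byte at offset 7: 0xE3 = 11100011 → 3-byte char (#4). Advance 3.
Byte at offset 10: 0xF1 = 11110001 → 4-byte char (#5). Advance 4.
Byte at offset 14: 0xD6 = 11010110 → 2-byte char (#6). Advance 2.
Byte at offset 16: 0xE6 = 11100110 → 3-byte char (#7). Advance 3.
Byte at offset 19: 0xEB = 11101011 → 3-byte char (#8). Advance 3.
Byte at offset 22: 0xE3 = 11100011 → 3-byte char (#9). Advance 3.
Byte at offset 25: 0xE0 = 11100000 → 3-byte char (#10). Advance 3.
Byte at offset 28: 0xEE = 11101110 → 3-byte char (#11). Advance 3.
Reached end at offset 31 after 11 code points.

11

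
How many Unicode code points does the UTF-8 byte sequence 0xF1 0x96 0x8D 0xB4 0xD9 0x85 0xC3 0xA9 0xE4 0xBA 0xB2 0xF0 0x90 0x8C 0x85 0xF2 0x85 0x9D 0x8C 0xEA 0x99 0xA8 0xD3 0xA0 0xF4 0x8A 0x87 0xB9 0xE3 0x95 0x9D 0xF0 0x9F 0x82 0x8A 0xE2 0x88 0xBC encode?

Byte at offset 0: 0xF1 = 11110001 → 4-byte char (#1). Advance 4.
Byte at offset 4: 0xD9 = 11011001 → 2-byte char (#2). Advance 2.
Byte at offset 6: 0xC3 = 11000011 → 2-byte char (#3). Advance 2.
Byte at offset 8: 0xE4 = 11100100 → 3-byte char (#4). Advance 3.
Byte at offset 11: 0xF0 = 11110000 → 4-byte char (#5). Advance 4.
Byte at offset 15: 0xF2 = 11110010 → 4-byte char (#6). Advance 4.
Byte at offset 19: 0xEA = 11101010 → 3-byte char (#7). Advance 3.
Byte at offset 22: 0xD3 = 11010011 → 2-byte char (#8). Advance 2.
Byte at offset 24: 0xF4 = 11110100 → 4-byte char (#9). Advance 4.
Byte at offset 28: 0xE3 = 11100011 → 3-byte char (#10). Advance 3.
Byte at offset 31: 0xF0 = 11110000 → 4-byte char (#11). Advance 4.
Byte at offset 35: 0xE2 = 11100010 → 3-byte char (#12). Advance 3.
Reached end at offset 38 after 12 code points.

12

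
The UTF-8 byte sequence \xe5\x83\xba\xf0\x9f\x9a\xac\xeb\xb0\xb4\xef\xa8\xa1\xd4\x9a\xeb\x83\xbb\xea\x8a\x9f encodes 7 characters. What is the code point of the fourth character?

U+FA21

Offset 0: leading byte 0xE5 = 11100101 → 3-byte char #1 = E5 83 BA.
Offset 3: leading byte 0xF0 = 11110000 → 4-byte char #2 = F0 9F 9A AC.
Offset 7: leading byte 0xEB = 11101011 → 3-byte char #3 = EB B0 B4.
Offset 10: leading byte 0xEF = 11101111 → 3-byte char #4 = EF A8 A1.
Leading byte 0xEF = 11101111 matches 1110xxxx → 3-byte sequence.
Byte 1: 0xEF = 11101111, payload 1111 (4 bits).
Byte 2: 0xA8 = 10101000 (10xxxxxx ✓), payload 101000.
Byte 3: 0xA1 = 10100001 (10xxxxxx ✓), payload 100001.
Concatenate: 1111101000100001 = 0xFA21 (16 bits → U+FA21).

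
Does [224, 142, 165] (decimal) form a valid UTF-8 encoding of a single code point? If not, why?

invalid (overlong encoding)

Leading byte 0xE0 = 11100000 → 3-byte form.
Continuation bytes all match 10xxxxxx. Payload decodes to 0x3A5.
But 0x3A5 < 0x800, the minimum for a 3-byte sequence — this is an overlong encoding.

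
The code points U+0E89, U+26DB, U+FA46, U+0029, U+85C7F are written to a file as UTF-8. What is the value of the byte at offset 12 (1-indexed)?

0x85

1-indexed offset 12 is 0-indexed offset 11.
U+0E89 → 3-byte form E0 BA 89 at offsets 0–2.
U+26DB → 3-byte form E2 9B 9B at offsets 3–5.
U+FA46 → 3-byte form EF A9 86 at offsets 6–8.
U+0029 → 1-byte form 29 at offsets 9–9.
U+85C7F → 4-byte form F2 85 B1 BF at offsets 10–13.
Offset 11 falls in char 5's range; it's byte 2 of F2 85 B1 BF = 0x85.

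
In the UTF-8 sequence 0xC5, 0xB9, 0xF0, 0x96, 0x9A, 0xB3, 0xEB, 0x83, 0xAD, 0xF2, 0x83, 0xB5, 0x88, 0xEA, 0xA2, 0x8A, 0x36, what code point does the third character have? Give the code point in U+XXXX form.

U+B0ED

Offset 0: leading byte 0xC5 = 11000101 → 2-byte char #1 = C5 B9.
Offset 2: leading byte 0xF0 = 11110000 → 4-byte char #2 = F0 96 9A B3.
Offset 6: leading byte 0xEB = 11101011 → 3-byte char #3 = EB 83 AD.
Leading byte 0xEB = 11101011 matches 1110xxxx → 3-byte sequence.
Byte 1: 0xEB = 11101011, payload 1011 (4 bits).
Byte 2: 0x83 = 10000011 (10xxxxxx ✓), payload 000011.
Byte 3: 0xAD = 10101101 (10xxxxxx ✓), payload 101101.
Concatenate: 1011000011101101 = 0xB0ED (16 bits → U+B0ED).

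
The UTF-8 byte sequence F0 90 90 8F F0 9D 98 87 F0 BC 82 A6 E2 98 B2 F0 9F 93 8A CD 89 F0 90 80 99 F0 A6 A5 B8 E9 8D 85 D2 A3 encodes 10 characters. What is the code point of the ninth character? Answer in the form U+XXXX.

U+9345

Offset 0: leading byte 0xF0 = 11110000 → 4-byte char #1 = F0 90 90 8F.
Offset 4: leading byte 0xF0 = 11110000 → 4-byte char #2 = F0 9D 98 87.
Offset 8: leading byte 0xF0 = 11110000 → 4-byte char #3 = F0 BC 82 A6.
Offset 12: leading byte 0xE2 = 11100010 → 3-byte char #4 = E2 98 B2.
Offset 15: leading byte 0xF0 = 11110000 → 4-byte char #5 = F0 9F 93 8A.
Offset 19: leading byte 0xCD = 11001101 → 2-byte char #6 = CD 89.
Offset 21: leading byte 0xF0 = 11110000 → 4-byte char #7 = F0 90 80 99.
Offset 25: leading byte 0xF0 = 11110000 → 4-byte char #8 = F0 A6 A5 B8.
Offset 29: leading byte 0xE9 = 11101001 → 3-byte char #9 = E9 8D 85.
Leading byte 0xE9 = 11101001 matches 1110xxxx → 3-byte sequence.
Byte 1: 0xE9 = 11101001, payload 1001 (4 bits).
Byte 2: 0x8D = 10001101 (10xxxxxx ✓), payload 001101.
Byte 3: 0x85 = 10000101 (10xxxxxx ✓), payload 000101.
Concatenate: 1001001101000101 = 0x9345 (16 bits → U+9345).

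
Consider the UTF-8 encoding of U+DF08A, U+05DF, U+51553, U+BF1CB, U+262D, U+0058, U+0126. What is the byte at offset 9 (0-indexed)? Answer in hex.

U+DF08A → 4-byte form F3 9F 82 8A at offsets 0–3.
U+05DF → 2-byte form D7 9F at offsets 4–5.
U+51553 → 4-byte form F1 91 95 93 at offsets 6–9.
Offset 9 falls in char 3's range; it's byte 4 of F1 91 95 93 = 0x93.

0x93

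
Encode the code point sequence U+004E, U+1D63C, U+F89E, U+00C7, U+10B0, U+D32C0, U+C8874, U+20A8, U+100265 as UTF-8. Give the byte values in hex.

U+004E: 1-byte form → 4E.
U+1D63C: 4-byte form → F0 9D 98 BC.
U+F89E: 3-byte form → EF A2 9E.
U+00C7: 2-byte form → C3 87.
U+10B0: 3-byte form → E1 82 B0.
U+D32C0: 4-byte form → F3 93 8B 80.
U+C8874: 4-byte form → F3 88 A1 B4.
U+20A8: 3-byte form → E2 82 A8.
U+100265: 4-byte form → F4 80 89 A5.
Concatenated (28 bytes): 4E F0 9D 98 BC EF A2 9E C3 87 E1 82 B0 F3 93 8B 80 F3 88 A1 B4 E2 82 A8 F4 80 89 A5.

4E F0 9D 98 BC EF A2 9E C3 87 E1 82 B0 F3 93 8B 80 F3 88 A1 B4 E2 82 A8 F4 80 89 A5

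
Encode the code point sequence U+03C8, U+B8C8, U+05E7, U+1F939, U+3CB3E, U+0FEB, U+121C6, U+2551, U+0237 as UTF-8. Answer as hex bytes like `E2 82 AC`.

U+03C8: 2-byte form → CF 88.
U+B8C8: 3-byte form → EB A3 88.
U+05E7: 2-byte form → D7 A7.
U+1F939: 4-byte form → F0 9F A4 B9.
U+3CB3E: 4-byte form → F0 BC AC BE.
U+0FEB: 3-byte form → E0 BF AB.
U+121C6: 4-byte form → F0 92 87 86.
U+2551: 3-byte form → E2 95 91.
U+0237: 2-byte form → C8 B7.
Concatenated (27 bytes): CF 88 EB A3 88 D7 A7 F0 9F A4 B9 F0 BC AC BE E0 BF AB F0 92 87 86 E2 95 91 C8 B7.

CF 88 EB A3 88 D7 A7 F0 9F A4 B9 F0 BC AC BE E0 BF AB F0 92 87 86 E2 95 91 C8 B7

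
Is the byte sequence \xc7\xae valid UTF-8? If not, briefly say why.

Leading byte 0xC7 = 11000111 → 2-byte form.
Continuation bytes 0xAE=10101110 all match 10xxxxxx.
Decoded value 0x1EE is ≥ 0x80 (shortest form) and not a surrogate.

valid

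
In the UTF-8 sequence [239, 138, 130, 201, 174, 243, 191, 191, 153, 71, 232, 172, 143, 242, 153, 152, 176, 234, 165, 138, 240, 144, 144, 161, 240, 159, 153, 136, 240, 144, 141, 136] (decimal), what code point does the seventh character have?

U+A94A

Offset 0: leading byte 0xEF = 11101111 → 3-byte char #1 = EF 8A 82.
Offset 3: leading byte 0xC9 = 11001001 → 2-byte char #2 = C9 AE.
Offset 5: leading byte 0xF3 = 11110011 → 4-byte char #3 = F3 BF BF 99.
Offset 9: leading byte 0x47 = 01000111 → 1-byte char #4 = 47.
Offset 10: leading byte 0xE8 = 11101000 → 3-byte char #5 = E8 AC 8F.
Offset 13: leading byte 0xF2 = 11110010 → 4-byte char #6 = F2 99 98 B0.
Offset 17: leading byte 0xEA = 11101010 → 3-byte char #7 = EA A5 8A.
Leading byte 0xEA = 11101010 matches 1110xxxx → 3-byte sequence.
Byte 1: 0xEA = 11101010, payload 1010 (4 bits).
Byte 2: 0xA5 = 10100101 (10xxxxxx ✓), payload 100101.
Byte 3: 0x8A = 10001010 (10xxxxxx ✓), payload 001010.
Concatenate: 1010100101001010 = 0xA94A (16 bits → U+A94A).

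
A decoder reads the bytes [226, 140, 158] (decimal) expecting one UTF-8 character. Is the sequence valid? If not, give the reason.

valid

Leading byte 0xE2 = 11100010 → 3-byte form.
Continuation bytes 0x8C=10001100, 0x9E=10011110 all match 10xxxxxx.
Decoded value 0x231E is ≥ 0x800 (shortest form) and not a surrogate.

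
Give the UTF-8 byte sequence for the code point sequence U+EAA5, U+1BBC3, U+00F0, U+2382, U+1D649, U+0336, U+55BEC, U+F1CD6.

EE AA A5 F0 9B AF 83 C3 B0 E2 8E 82 F0 9D 99 89 CC B6 F1 95 AF AC F3 B1 B3 96

U+EAA5: 3-byte form → EE AA A5.
U+1BBC3: 4-byte form → F0 9B AF 83.
U+00F0: 2-byte form → C3 B0.
U+2382: 3-byte form → E2 8E 82.
U+1D649: 4-byte form → F0 9D 99 89.
U+0336: 2-byte form → CC B6.
U+55BEC: 4-byte form → F1 95 AF AC.
U+F1CD6: 4-byte form → F3 B1 B3 96.
Concatenated (26 bytes): EE AA A5 F0 9B AF 83 C3 B0 E2 8E 82 F0 9D 99 89 CC B6 F1 95 AF AC F3 B1 B3 96.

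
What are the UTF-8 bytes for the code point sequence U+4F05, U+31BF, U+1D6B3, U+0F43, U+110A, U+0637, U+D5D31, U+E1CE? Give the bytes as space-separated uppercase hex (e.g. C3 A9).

E4 BC 85 E3 86 BF F0 9D 9A B3 E0 BD 83 E1 84 8A D8 B7 F3 95 B4 B1 EE 87 8E

U+4F05: 3-byte form → E4 BC 85.
U+31BF: 3-byte form → E3 86 BF.
U+1D6B3: 4-byte form → F0 9D 9A B3.
U+0F43: 3-byte form → E0 BD 83.
U+110A: 3-byte form → E1 84 8A.
U+0637: 2-byte form → D8 B7.
U+D5D31: 4-byte form → F3 95 B4 B1.
U+E1CE: 3-byte form → EE 87 8E.
Concatenated (25 bytes): E4 BC 85 E3 86 BF F0 9D 9A B3 E0 BD 83 E1 84 8A D8 B7 F3 95 B4 B1 EE 87 8E.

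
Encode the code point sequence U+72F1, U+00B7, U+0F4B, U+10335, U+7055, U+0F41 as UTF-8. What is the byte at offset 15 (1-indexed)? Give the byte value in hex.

0x95

1-indexed offset 15 is 0-indexed offset 14.
U+72F1 → 3-byte form E7 8B B1 at offsets 0–2.
U+00B7 → 2-byte form C2 B7 at offsets 3–4.
U+0F4B → 3-byte form E0 BD 8B at offsets 5–7.
U+10335 → 4-byte form F0 90 8C B5 at offsets 8–11.
U+7055 → 3-byte form E7 81 95 at offsets 12–14.
Offset 14 falls in char 5's range; it's byte 3 of E7 81 95 = 0x95.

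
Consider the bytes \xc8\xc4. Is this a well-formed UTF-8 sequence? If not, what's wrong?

Leading byte 0xC8 = 11001000 → 2-byte form.
Byte 2 is 0xC4 = 11000100, which is not 10xxxxxx — expected a continuation byte.

invalid (non-continuation byte where continuation expected)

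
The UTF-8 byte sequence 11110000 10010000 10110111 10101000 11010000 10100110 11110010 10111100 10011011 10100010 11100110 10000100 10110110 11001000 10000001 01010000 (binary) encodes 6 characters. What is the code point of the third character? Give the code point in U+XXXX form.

U+BC6E2

Offset 0: leading byte 0xF0 = 11110000 → 4-byte char #1 = F0 90 B7 A8.
Offset 4: leading byte 0xD0 = 11010000 → 2-byte char #2 = D0 A6.
Offset 6: leading byte 0xF2 = 11110010 → 4-byte char #3 = F2 BC 9B A2.
Leading byte 0xF2 = 11110010 matches 11110xxx → 4-byte sequence.
Byte 1: 0xF2 = 11110010, payload 010 (3 bits).
Byte 2: 0xBC = 10111100 (10xxxxxx ✓), payload 111100.
Byte 3: 0x9B = 10011011 (10xxxxxx ✓), payload 011011.
Byte 4: 0xA2 = 10100010 (10xxxxxx ✓), payload 100010.
Concatenate: 010111100011011100010 = 0xBC6E2 (21 bits → U+BC6E2).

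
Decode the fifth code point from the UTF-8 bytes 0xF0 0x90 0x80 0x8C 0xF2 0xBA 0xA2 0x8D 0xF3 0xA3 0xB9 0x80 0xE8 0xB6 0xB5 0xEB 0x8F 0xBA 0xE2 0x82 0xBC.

U+B3FA

Offset 0: leading byte 0xF0 = 11110000 → 4-byte char #1 = F0 90 80 8C.
Offset 4: leading byte 0xF2 = 11110010 → 4-byte char #2 = F2 BA A2 8D.
Offset 8: leading byte 0xF3 = 11110011 → 4-byte char #3 = F3 A3 B9 80.
Offset 12: leading byte 0xE8 = 11101000 → 3-byte char #4 = E8 B6 B5.
Offset 15: leading byte 0xEB = 11101011 → 3-byte char #5 = EB 8F BA.
Leading byte 0xEB = 11101011 matches 1110xxxx → 3-byte sequence.
Byte 1: 0xEB = 11101011, payload 1011 (4 bits).
Byte 2: 0x8F = 10001111 (10xxxxxx ✓), payload 001111.
Byte 3: 0xBA = 10111010 (10xxxxxx ✓), payload 111010.
Concatenate: 1011001111111010 = 0xB3FA (16 bits → U+B3FA).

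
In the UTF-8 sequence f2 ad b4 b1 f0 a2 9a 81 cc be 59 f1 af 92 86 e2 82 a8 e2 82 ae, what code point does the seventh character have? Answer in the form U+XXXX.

U+20AE

Offset 0: leading byte 0xF2 = 11110010 → 4-byte char #1 = F2 AD B4 B1.
Offset 4: leading byte 0xF0 = 11110000 → 4-byte char #2 = F0 A2 9A 81.
Offset 8: leading byte 0xCC = 11001100 → 2-byte char #3 = CC BE.
Offset 10: leading byte 0x59 = 01011001 → 1-byte char #4 = 59.
Offset 11: leading byte 0xF1 = 11110001 → 4-byte char #5 = F1 AF 92 86.
Offset 15: leading byte 0xE2 = 11100010 → 3-byte char #6 = E2 82 A8.
Offset 18: leading byte 0xE2 = 11100010 → 3-byte char #7 = E2 82 AE.
Leading byte 0xE2 = 11100010 matches 1110xxxx → 3-byte sequence.
Byte 1: 0xE2 = 11100010, payload 0010 (4 bits).
Byte 2: 0x82 = 10000010 (10xxxxxx ✓), payload 000010.
Byte 3: 0xAE = 10101110 (10xxxxxx ✓), payload 101110.
Concatenate: 0010000010101110 = 0x20AE (16 bits → U+20AE).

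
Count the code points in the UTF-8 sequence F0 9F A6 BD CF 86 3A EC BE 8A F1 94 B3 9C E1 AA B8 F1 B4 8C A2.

7

Byte at offset 0: 0xF0 = 11110000 → 4-byte char (#1). Advance 4.
Byte at offset 4: 0xCF = 11001111 → 2-byte char (#2). Advance 2.
Byte at offset 6: 0x3A = 00111010 → 1-byte char (#3). Advance 1.
Byte at offset 7: 0xEC = 11101100 → 3-byte char (#4). Advance 3.
Byte at offset 10: 0xF1 = 11110001 → 4-byte char (#5). Advance 4.
Byte at offset 14: 0xE1 = 11100001 → 3-byte char (#6). Advance 3.
Byte at offset 17: 0xF1 = 11110001 → 4-byte char (#7). Advance 4.
Reached end at offset 21 after 7 code points.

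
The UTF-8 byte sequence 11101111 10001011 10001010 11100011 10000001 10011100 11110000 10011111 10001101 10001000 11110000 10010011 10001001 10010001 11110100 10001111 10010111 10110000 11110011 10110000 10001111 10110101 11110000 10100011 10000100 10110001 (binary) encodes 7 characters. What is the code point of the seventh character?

U+23131

Offset 0: leading byte 0xEF = 11101111 → 3-byte char #1 = EF 8B 8A.
Offset 3: leading byte 0xE3 = 11100011 → 3-byte char #2 = E3 81 9C.
Offset 6: leading byte 0xF0 = 11110000 → 4-byte char #3 = F0 9F 8D 88.
Offset 10: leading byte 0xF0 = 11110000 → 4-byte char #4 = F0 93 89 91.
Offset 14: leading byte 0xF4 = 11110100 → 4-byte char #5 = F4 8F 97 B0.
Offset 18: leading byte 0xF3 = 11110011 → 4-byte char #6 = F3 B0 8F B5.
Offset 22: leading byte 0xF0 = 11110000 → 4-byte char #7 = F0 A3 84 B1.
Leading byte 0xF0 = 11110000 matches 11110xxx → 4-byte sequence.
Byte 1: 0xF0 = 11110000, payload 000 (3 bits).
Byte 2: 0xA3 = 10100011 (10xxxxxx ✓), payload 100011.
Byte 3: 0x84 = 10000100 (10xxxxxx ✓), payload 000100.
Byte 4: 0xB1 = 10110001 (10xxxxxx ✓), payload 110001.
Concatenate: 000100011000100110001 = 0x23131 (21 bits → U+23131).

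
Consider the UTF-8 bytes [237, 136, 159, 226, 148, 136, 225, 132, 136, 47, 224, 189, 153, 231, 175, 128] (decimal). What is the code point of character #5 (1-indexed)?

U+0F59

Offset 0: leading byte 0xED = 11101101 → 3-byte char #1 = ED 88 9F.
Offset 3: leading byte 0xE2 = 11100010 → 3-byte char #2 = E2 94 88.
Offset 6: leading byte 0xE1 = 11100001 → 3-byte char #3 = E1 84 88.
Offset 9: leading byte 0x2F = 00101111 → 1-byte char #4 = 2F.
Offset 10: leading byte 0xE0 = 11100000 → 3-byte char #5 = E0 BD 99.
Leading byte 0xE0 = 11100000 matches 1110xxxx → 3-byte sequence.
Byte 1: 0xE0 = 11100000, payload 0000 (4 bits).
Byte 2: 0xBD = 10111101 (10xxxxxx ✓), payload 111101.
Byte 3: 0x99 = 10011001 (10xxxxxx ✓), payload 011001.
Concatenate: 0000111101011001 = 0xF59 (16 bits → U+0F59).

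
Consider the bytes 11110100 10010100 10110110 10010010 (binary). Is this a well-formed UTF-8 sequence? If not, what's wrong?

Leading byte 0xF4 = 11110100 → 4-byte form.
Payload = 0x114D92, which exceeds U+10FFFF, the maximum Unicode code point. (Leading bytes F5–FF, or F4 followed by ≥ 0x90, are invalid.)

invalid (encodes a value above U+10FFFF)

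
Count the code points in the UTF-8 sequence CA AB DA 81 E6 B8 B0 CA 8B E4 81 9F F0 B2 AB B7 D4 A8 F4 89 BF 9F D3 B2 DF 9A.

Byte at offset 0: 0xCA = 11001010 → 2-byte char (#1). Advance 2.
Byte at offset 2: 0xDA = 11011010 → 2-byte char (#2). Advance 2.
Byte at offset 4: 0xE6 = 11100110 → 3-byte char (#3). Advance 3.
Byte at offset 7: 0xCA = 11001010 → 2-byte char (#4). Advance 2.
Byte at offset 9: 0xE4 = 11100100 → 3-byte char (#5). Advance 3.
Byte at offset 12: 0xF0 = 11110000 → 4-byte char (#6). Advance 4.
Byte at offset 16: 0xD4 = 11010100 → 2-byte char (#7). Advance 2.
Byte at offset 18: 0xF4 = 11110100 → 4-byte char (#8). Advance 4.
Byte at offset 22: 0xD3 = 11010011 → 2-byte char (#9). Advance 2.
Byte at offset 24: 0xDF = 11011111 → 2-byte char (#10). Advance 2.
Reached end at offset 26 after 10 code points.

10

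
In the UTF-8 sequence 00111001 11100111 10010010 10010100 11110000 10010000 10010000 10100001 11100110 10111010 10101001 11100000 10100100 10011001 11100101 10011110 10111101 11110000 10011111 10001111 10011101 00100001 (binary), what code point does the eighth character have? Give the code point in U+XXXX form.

U+0021

Offset 0: leading byte 0x39 = 00111001 → 1-byte char #1 = 39.
Offset 1: leading byte 0xE7 = 11100111 → 3-byte char #2 = E7 92 94.
Offset 4: leading byte 0xF0 = 11110000 → 4-byte char #3 = F0 90 90 A1.
Offset 8: leading byte 0xE6 = 11100110 → 3-byte char #4 = E6 BA A9.
Offset 11: leading byte 0xE0 = 11100000 → 3-byte char #5 = E0 A4 99.
Offset 14: leading byte 0xE5 = 11100101 → 3-byte char #6 = E5 9E BD.
Offset 17: leading byte 0xF0 = 11110000 → 4-byte char #7 = F0 9F 8F 9D.
Offset 21: leading byte 0x21 = 00100001 → 1-byte char #8 = 21.
Leading byte 0x21 = 00100001 matches 0xxxxxxx → 1-byte sequence.
Byte 1: 0x21 = 00100001, payload 0100001 (7 bits).
Concatenate: 0100001 = 0x21 (7 bits → U+0021).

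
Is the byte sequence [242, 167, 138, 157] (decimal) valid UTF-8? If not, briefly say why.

valid

Leading byte 0xF2 = 11110010 → 4-byte form.
Continuation bytes 0xA7=10100111, 0x8A=10001010, 0x9D=10011101 all match 10xxxxxx.
Decoded value 0xA729D is ≥ 0x10000 (shortest form) and not a surrogate.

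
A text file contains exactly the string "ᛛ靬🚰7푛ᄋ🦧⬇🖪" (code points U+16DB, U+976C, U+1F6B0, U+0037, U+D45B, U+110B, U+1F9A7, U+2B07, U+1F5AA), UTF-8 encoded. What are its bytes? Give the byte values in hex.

E1 9B 9B E9 9D AC F0 9F 9A B0 37 ED 91 9B E1 84 8B F0 9F A6 A7 E2 AC 87 F0 9F 96 AA

U+16DB: 3-byte form → E1 9B 9B.
U+976C: 3-byte form → E9 9D AC.
U+1F6B0: 4-byte form → F0 9F 9A B0.
U+0037: 1-byte form → 37.
U+D45B: 3-byte form → ED 91 9B.
U+110B: 3-byte form → E1 84 8B.
U+1F9A7: 4-byte form → F0 9F A6 A7.
U+2B07: 3-byte form → E2 AC 87.
U+1F5AA: 4-byte form → F0 9F 96 AA.
Concatenated (28 bytes): E1 9B 9B E9 9D AC F0 9F 9A B0 37 ED 91 9B E1 84 8B F0 9F A6 A7 E2 AC 87 F0 9F 96 AA.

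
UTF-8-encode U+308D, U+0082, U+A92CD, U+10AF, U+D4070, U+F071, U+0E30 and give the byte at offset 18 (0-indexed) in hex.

0xB1

U+308D → 3-byte form E3 82 8D at offsets 0–2.
U+0082 → 2-byte form C2 82 at offsets 3–4.
U+A92CD → 4-byte form F2 A9 8B 8D at offsets 5–8.
U+10AF → 3-byte form E1 82 AF at offsets 9–11.
U+D4070 → 4-byte form F3 94 81 B0 at offsets 12–15.
U+F071 → 3-byte form EF 81 B1 at offsets 16–18.
Offset 18 falls in char 6's range; it's byte 3 of EF 81 B1 = 0xB1.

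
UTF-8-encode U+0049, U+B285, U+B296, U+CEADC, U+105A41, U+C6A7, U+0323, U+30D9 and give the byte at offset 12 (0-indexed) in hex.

0x85

U+0049 → 1-byte form 49 at offsets 0–0.
U+B285 → 3-byte form EB 8A 85 at offsets 1–3.
U+B296 → 3-byte form EB 8A 96 at offsets 4–6.
U+CEADC → 4-byte form F3 8E AB 9C at offsets 7–10.
U+105A41 → 4-byte form F4 85 A9 81 at offsets 11–14.
Offset 12 falls in char 5's range; it's byte 2 of F4 85 A9 81 = 0x85.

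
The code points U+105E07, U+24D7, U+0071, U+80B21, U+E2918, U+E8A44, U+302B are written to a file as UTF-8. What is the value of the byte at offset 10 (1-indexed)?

1-indexed offset 10 is 0-indexed offset 9.
U+105E07 → 4-byte form F4 85 B8 87 at offsets 0–3.
U+24D7 → 3-byte form E2 93 97 at offsets 4–6.
U+0071 → 1-byte form 71 at offsets 7–7.
U+80B21 → 4-byte form F2 80 AC A1 at offsets 8–11.
Offset 9 falls in char 4's range; it's byte 2 of F2 80 AC A1 = 0x80.

0x80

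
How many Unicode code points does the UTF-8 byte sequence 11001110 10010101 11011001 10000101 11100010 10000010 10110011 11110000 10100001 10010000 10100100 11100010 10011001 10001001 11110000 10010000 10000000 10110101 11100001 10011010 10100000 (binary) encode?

Byte at offset 0: 0xCE = 11001110 → 2-byte char (#1). Advance 2.
Byte at offset 2: 0xD9 = 11011001 → 2-byte char (#2). Advance 2.
Byte at offset 4: 0xE2 = 11100010 → 3-byte char (#3). Advance 3.
Byte at offset 7: 0xF0 = 11110000 → 4-byte char (#4). Advance 4.
Byte at offset 11: 0xE2 = 11100010 → 3-byte char (#5). Advance 3.
Byte at offset 14: 0xF0 = 11110000 → 4-byte char (#6). Advance 4.
Byte at offset 18: 0xE1 = 11100001 → 3-byte char (#7). Advance 3.
Reached end at offset 21 after 7 code points.

7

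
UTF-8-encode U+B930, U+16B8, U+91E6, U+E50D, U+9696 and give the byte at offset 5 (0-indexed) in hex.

0xB8

U+B930 → 3-byte form EB A4 B0 at offsets 0–2.
U+16B8 → 3-byte form E1 9A B8 at offsets 3–5.
Offset 5 falls in char 2's range; it's byte 3 of E1 9A B8 = 0xB8.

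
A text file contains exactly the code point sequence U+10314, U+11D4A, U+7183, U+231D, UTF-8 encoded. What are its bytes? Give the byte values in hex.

F0 90 8C 94 F0 91 B5 8A E7 86 83 E2 8C 9D

U+10314: 4-byte form → F0 90 8C 94.
U+11D4A: 4-byte form → F0 91 B5 8A.
U+7183: 3-byte form → E7 86 83.
U+231D: 3-byte form → E2 8C 9D.
Concatenated (14 bytes): F0 90 8C 94 F0 91 B5 8A E7 86 83 E2 8C 9D.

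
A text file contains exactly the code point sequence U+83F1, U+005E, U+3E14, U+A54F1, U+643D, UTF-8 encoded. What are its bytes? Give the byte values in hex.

U+83F1: 3-byte form → E8 8F B1.
U+005E: 1-byte form → 5E.
U+3E14: 3-byte form → E3 B8 94.
U+A54F1: 4-byte form → F2 A5 93 B1.
U+643D: 3-byte form → E6 90 BD.
Concatenated (14 bytes): E8 8F B1 5E E3 B8 94 F2 A5 93 B1 E6 90 BD.

E8 8F B1 5E E3 B8 94 F2 A5 93 B1 E6 90 BD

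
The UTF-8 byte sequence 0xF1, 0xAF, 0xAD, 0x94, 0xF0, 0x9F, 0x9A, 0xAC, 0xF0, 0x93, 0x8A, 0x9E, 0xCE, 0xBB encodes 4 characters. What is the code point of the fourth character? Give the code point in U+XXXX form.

U+03BB

Offset 0: leading byte 0xF1 = 11110001 → 4-byte char #1 = F1 AF AD 94.
Offset 4: leading byte 0xF0 = 11110000 → 4-byte char #2 = F0 9F 9A AC.
Offset 8: leading byte 0xF0 = 11110000 → 4-byte char #3 = F0 93 8A 9E.
Offset 12: leading byte 0xCE = 11001110 → 2-byte char #4 = CE BB.
Leading byte 0xCE = 11001110 matches 110xxxxx → 2-byte sequence.
Byte 1: 0xCE = 11001110, payload 01110 (5 bits).
Byte 2: 0xBB = 10111011 (10xxxxxx ✓), payload 111011.
Concatenate: 01110111011 = 0x3BB (11 bits → U+03BB).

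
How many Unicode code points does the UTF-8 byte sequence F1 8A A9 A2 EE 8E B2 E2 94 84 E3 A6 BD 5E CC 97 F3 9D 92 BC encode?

7

Byte at offset 0: 0xF1 = 11110001 → 4-byte char (#1). Advance 4.
Byte at offset 4: 0xEE = 11101110 → 3-byte char (#2). Advance 3.
Byte at offset 7: 0xE2 = 11100010 → 3-byte char (#3). Advance 3.
Byte at offset 10: 0xE3 = 11100011 → 3-byte char (#4). Advance 3.
Byte at offset 13: 0x5E = 01011110 → 1-byte char (#5). Advance 1.
Byte at offset 14: 0xCC = 11001100 → 2-byte char (#6). Advance 2.
Byte at offset 16: 0xF3 = 11110011 → 4-byte char (#7). Advance 4.
Reached end at offset 20 after 7 code points.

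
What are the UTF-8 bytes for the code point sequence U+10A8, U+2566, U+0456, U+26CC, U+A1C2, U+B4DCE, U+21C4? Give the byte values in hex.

E1 82 A8 E2 95 A6 D1 96 E2 9B 8C EA 87 82 F2 B4 B7 8E E2 87 84

U+10A8: 3-byte form → E1 82 A8.
U+2566: 3-byte form → E2 95 A6.
U+0456: 2-byte form → D1 96.
U+26CC: 3-byte form → E2 9B 8C.
U+A1C2: 3-byte form → EA 87 82.
U+B4DCE: 4-byte form → F2 B4 B7 8E.
U+21C4: 3-byte form → E2 87 84.
Concatenated (21 bytes): E1 82 A8 E2 95 A6 D1 96 E2 9B 8C EA 87 82 F2 B4 B7 8E E2 87 84.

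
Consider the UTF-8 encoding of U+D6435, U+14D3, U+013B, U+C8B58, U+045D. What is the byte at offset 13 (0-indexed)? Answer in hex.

U+D6435 → 4-byte form F3 96 90 B5 at offsets 0–3.
U+14D3 → 3-byte form E1 93 93 at offsets 4–6.
U+013B → 2-byte form C4 BB at offsets 7–8.
U+C8B58 → 4-byte form F3 88 AD 98 at offsets 9–12.
U+045D → 2-byte form D1 9D at offsets 13–14.
Offset 13 falls in char 5's range; it's byte 1 of D1 9D = 0xD1.

0xD1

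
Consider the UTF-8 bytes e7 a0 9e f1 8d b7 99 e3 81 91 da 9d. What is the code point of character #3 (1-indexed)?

U+3051

Offset 0: leading byte 0xE7 = 11100111 → 3-byte char #1 = E7 A0 9E.
Offset 3: leading byte 0xF1 = 11110001 → 4-byte char #2 = F1 8D B7 99.
Offset 7: leading byte 0xE3 = 11100011 → 3-byte char #3 = E3 81 91.
Leading byte 0xE3 = 11100011 matches 1110xxxx → 3-byte sequence.
Byte 1: 0xE3 = 11100011, payload 0011 (4 bits).
Byte 2: 0x81 = 10000001 (10xxxxxx ✓), payload 000001.
Byte 3: 0x91 = 10010001 (10xxxxxx ✓), payload 010001.
Concatenate: 0011000001010001 = 0x3051 (16 bits → U+3051).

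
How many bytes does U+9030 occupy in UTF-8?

U+9030 = 0x9030. UTF-8 uses 1 byte below 0x80, 2 below 0x800, 3 below 0x10000, 4 up to 0x10FFFF. 0x9030 is in U+0800–U+FFFF → 3 bytes.

3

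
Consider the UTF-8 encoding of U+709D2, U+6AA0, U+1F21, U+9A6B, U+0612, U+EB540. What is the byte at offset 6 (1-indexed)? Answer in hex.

0xAA

1-indexed offset 6 is 0-indexed offset 5.
U+709D2 → 4-byte form F1 B0 A7 92 at offsets 0–3.
U+6AA0 → 3-byte form E6 AA A0 at offsets 4–6.
Offset 5 falls in char 2's range; it's byte 2 of E6 AA A0 = 0xAA.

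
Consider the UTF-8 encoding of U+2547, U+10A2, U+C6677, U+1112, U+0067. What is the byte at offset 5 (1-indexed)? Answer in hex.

1-indexed offset 5 is 0-indexed offset 4.
U+2547 → 3-byte form E2 95 87 at offsets 0–2.
U+10A2 → 3-byte form E1 82 A2 at offsets 3–5.
Offset 4 falls in char 2's range; it's byte 2 of E1 82 A2 = 0x82.

0x82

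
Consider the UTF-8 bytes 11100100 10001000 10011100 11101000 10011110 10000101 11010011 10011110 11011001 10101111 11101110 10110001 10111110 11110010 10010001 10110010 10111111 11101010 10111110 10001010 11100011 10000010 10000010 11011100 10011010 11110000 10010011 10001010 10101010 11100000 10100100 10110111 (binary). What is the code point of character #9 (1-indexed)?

Offset 0: leading byte 0xE4 = 11100100 → 3-byte char #1 = E4 88 9C.
Offset 3: leading byte 0xE8 = 11101000 → 3-byte char #2 = E8 9E 85.
Offset 6: leading byte 0xD3 = 11010011 → 2-byte char #3 = D3 9E.
Offset 8: leading byte 0xD9 = 11011001 → 2-byte char #4 = D9 AF.
Offset 10: leading byte 0xEE = 11101110 → 3-byte char #5 = EE B1 BE.
Offset 13: leading byte 0xF2 = 11110010 → 4-byte char #6 = F2 91 B2 BF.
Offset 17: leading byte 0xEA = 11101010 → 3-byte char #7 = EA BE 8A.
Offset 20: leading byte 0xE3 = 11100011 → 3-byte char #8 = E3 82 82.
Offset 23: leading byte 0xDC = 11011100 → 2-byte char #9 = DC 9A.
Leading byte 0xDC = 11011100 matches 110xxxxx → 2-byte sequence.
Byte 1: 0xDC = 11011100, payload 11100 (5 bits).
Byte 2: 0x9A = 10011010 (10xxxxxx ✓), payload 011010.
Concatenate: 11100011010 = 0x71A (11 bits → U+071A).

U+071A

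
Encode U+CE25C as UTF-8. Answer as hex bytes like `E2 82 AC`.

F3 8E 89 9C

U+CE25C = 0xCE25C = 844380 decimal. In range U+10000–U+10FFFF → 4-byte form: 11110xxx 10xxxxxx 10xxxxxx 10xxxxxx.
Binary (21 bits): 011001110001001011100.
Split 3+6+6+6: 011 | 001110 | 001001 | 011100.
Byte 1: 11110011 = 0xF3.
Byte 2: 10001110 = 0x8E.
Byte 3: 10001001 = 0x89.
Byte 4: 10011100 = 0x9C.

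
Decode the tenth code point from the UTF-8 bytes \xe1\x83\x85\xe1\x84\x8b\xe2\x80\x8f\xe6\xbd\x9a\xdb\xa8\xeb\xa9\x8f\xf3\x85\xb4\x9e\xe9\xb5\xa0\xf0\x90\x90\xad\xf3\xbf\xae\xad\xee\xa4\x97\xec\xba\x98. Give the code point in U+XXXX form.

U+FFBAD

Offset 0: leading byte 0xE1 = 11100001 → 3-byte char #1 = E1 83 85.
Offset 3: leading byte 0xE1 = 11100001 → 3-byte char #2 = E1 84 8B.
Offset 6: leading byte 0xE2 = 11100010 → 3-byte char #3 = E2 80 8F.
Offset 9: leading byte 0xE6 = 11100110 → 3-byte char #4 = E6 BD 9A.
Offset 12: leading byte 0xDB = 11011011 → 2-byte char #5 = DB A8.
Offset 14: leading byte 0xEB = 11101011 → 3-byte char #6 = EB A9 8F.
Offset 17: leading byte 0xF3 = 11110011 → 4-byte char #7 = F3 85 B4 9E.
Offset 21: leading byte 0xE9 = 11101001 → 3-byte char #8 = E9 B5 A0.
Offset 24: leading byte 0xF0 = 11110000 → 4-byte char #9 = F0 90 90 AD.
Offset 28: leading byte 0xF3 = 11110011 → 4-byte char #10 = F3 BF AE AD.
Leading byte 0xF3 = 11110011 matches 11110xxx → 4-byte sequence.
Byte 1: 0xF3 = 11110011, payload 011 (3 bits).
Byte 2: 0xBF = 10111111 (10xxxxxx ✓), payload 111111.
Byte 3: 0xAE = 10101110 (10xxxxxx ✓), payload 101110.
Byte 4: 0xAD = 10101101 (10xxxxxx ✓), payload 101101.
Concatenate: 011111111101110101101 = 0xFFBAD (21 bits → U+FFBAD).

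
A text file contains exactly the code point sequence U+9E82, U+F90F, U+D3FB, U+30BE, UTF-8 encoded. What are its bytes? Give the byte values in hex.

E9 BA 82 EF A4 8F ED 8F BB E3 82 BE

U+9E82: 3-byte form → E9 BA 82.
U+F90F: 3-byte form → EF A4 8F.
U+D3FB: 3-byte form → ED 8F BB.
U+30BE: 3-byte form → E3 82 BE.
Concatenated (12 bytes): E9 BA 82 EF A4 8F ED 8F BB E3 82 BE.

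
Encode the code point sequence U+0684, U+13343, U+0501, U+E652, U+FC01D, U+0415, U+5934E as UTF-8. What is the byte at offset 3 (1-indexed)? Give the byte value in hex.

0xF0

1-indexed offset 3 is 0-indexed offset 2.
U+0684 → 2-byte form DA 84 at offsets 0–1.
U+13343 → 4-byte form F0 93 8D 83 at offsets 2–5.
Offset 2 falls in char 2's range; it's byte 1 of F0 93 8D 83 = 0xF0.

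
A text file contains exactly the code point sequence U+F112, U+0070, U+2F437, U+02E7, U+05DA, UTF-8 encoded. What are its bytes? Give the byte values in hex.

U+F112: 3-byte form → EF 84 92.
U+0070: 1-byte form → 70.
U+2F437: 4-byte form → F0 AF 90 B7.
U+02E7: 2-byte form → CB A7.
U+05DA: 2-byte form → D7 9A.
Concatenated (12 bytes): EF 84 92 70 F0 AF 90 B7 CB A7 D7 9A.

EF 84 92 70 F0 AF 90 B7 CB A7 D7 9A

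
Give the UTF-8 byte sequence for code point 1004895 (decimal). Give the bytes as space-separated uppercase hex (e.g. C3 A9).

F3 B5 95 9F

U+F555F = 0xF555F = 1004895 decimal. In range U+10000–U+10FFFF → 4-byte form: 11110xxx 10xxxxxx 10xxxxxx 10xxxxxx.
Binary (21 bits): 011110101010101011111.
Split 3+6+6+6: 011 | 110101 | 010101 | 011111.
Byte 1: 11110011 = 0xF3.
Byte 2: 10110101 = 0xB5.
Byte 3: 10010101 = 0x95.
Byte 4: 10011111 = 0x9F.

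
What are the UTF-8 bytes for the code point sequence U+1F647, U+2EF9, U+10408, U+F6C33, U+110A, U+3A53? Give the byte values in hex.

U+1F647: 4-byte form → F0 9F 99 87.
U+2EF9: 3-byte form → E2 BB B9.
U+10408: 4-byte form → F0 90 90 88.
U+F6C33: 4-byte form → F3 B6 B0 B3.
U+110A: 3-byte form → E1 84 8A.
U+3A53: 3-byte form → E3 A9 93.
Concatenated (21 bytes): F0 9F 99 87 E2 BB B9 F0 90 90 88 F3 B6 B0 B3 E1 84 8A E3 A9 93.

F0 9F 99 87 E2 BB B9 F0 90 90 88 F3 B6 B0 B3 E1 84 8A E3 A9 93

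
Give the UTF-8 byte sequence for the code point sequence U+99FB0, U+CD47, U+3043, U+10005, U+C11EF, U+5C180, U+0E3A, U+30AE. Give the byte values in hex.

U+99FB0: 4-byte form → F2 99 BE B0.
U+CD47: 3-byte form → EC B5 87.
U+3043: 3-byte form → E3 81 83.
U+10005: 4-byte form → F0 90 80 85.
U+C11EF: 4-byte form → F3 81 87 AF.
U+5C180: 4-byte form → F1 9C 86 80.
U+0E3A: 3-byte form → E0 B8 BA.
U+30AE: 3-byte form → E3 82 AE.
Concatenated (28 bytes): F2 99 BE B0 EC B5 87 E3 81 83 F0 90 80 85 F3 81 87 AF F1 9C 86 80 E0 B8 BA E3 82 AE.

F2 99 BE B0 EC B5 87 E3 81 83 F0 90 80 85 F3 81 87 AF F1 9C 86 80 E0 B8 BA E3 82 AE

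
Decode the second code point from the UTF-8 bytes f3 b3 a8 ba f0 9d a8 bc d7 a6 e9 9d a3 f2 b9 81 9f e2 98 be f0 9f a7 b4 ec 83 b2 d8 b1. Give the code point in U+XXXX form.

U+1DA3C

Offset 0: leading byte 0xF3 = 11110011 → 4-byte char #1 = F3 B3 A8 BA.
Offset 4: leading byte 0xF0 = 11110000 → 4-byte char #2 = F0 9D A8 BC.
Leading byte 0xF0 = 11110000 matches 11110xxx → 4-byte sequence.
Byte 1: 0xF0 = 11110000, payload 000 (3 bits).
Byte 2: 0x9D = 10011101 (10xxxxxx ✓), payload 011101.
Byte 3: 0xA8 = 10101000 (10xxxxxx ✓), payload 101000.
Byte 4: 0xBC = 10111100 (10xxxxxx ✓), payload 111100.
Concatenate: 000011101101000111100 = 0x1DA3C (21 bits → U+1DA3C).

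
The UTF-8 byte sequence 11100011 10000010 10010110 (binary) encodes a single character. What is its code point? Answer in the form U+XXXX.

U+3096

Leading byte 0xE3 = 11100011 matches 1110xxxx → 3-byte sequence.
Byte 1: 0xE3 = 11100011, payload 0011 (4 bits).
Byte 2: 0x82 = 10000010 (10xxxxxx ✓), payload 000010.
Byte 3: 0x96 = 10010110 (10xxxxxx ✓), payload 010110.
Concatenate: 0011000010010110 = 0x3096 (16 bits → U+3096).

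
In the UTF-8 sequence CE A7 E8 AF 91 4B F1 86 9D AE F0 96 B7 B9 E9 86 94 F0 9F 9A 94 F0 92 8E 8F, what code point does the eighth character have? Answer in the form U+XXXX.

Offset 0: leading byte 0xCE = 11001110 → 2-byte char #1 = CE A7.
Offset 2: leading byte 0xE8 = 11101000 → 3-byte char #2 = E8 AF 91.
Offset 5: leading byte 0x4B = 01001011 → 1-byte char #3 = 4B.
Offset 6: leading byte 0xF1 = 11110001 → 4-byte char #4 = F1 86 9D AE.
Offset 10: leading byte 0xF0 = 11110000 → 4-byte char #5 = F0 96 B7 B9.
Offset 14: leading byte 0xE9 = 11101001 → 3-byte char #6 = E9 86 94.
Offset 17: leading byte 0xF0 = 11110000 → 4-byte char #7 = F0 9F 9A 94.
Offset 21: leading byte 0xF0 = 11110000 → 4-byte char #8 = F0 92 8E 8F.
Leading byte 0xF0 = 11110000 matches 11110xxx → 4-byte sequence.
Byte 1: 0xF0 = 11110000, payload 000 (3 bits).
Byte 2: 0x92 = 10010010 (10xxxxxx ✓), payload 010010.
Byte 3: 0x8E = 10001110 (10xxxxxx ✓), payload 001110.
Byte 4: 0x8F = 10001111 (10xxxxxx ✓), payload 001111.
Concatenate: 000010010001110001111 = 0x1238F (21 bits → U+1238F).

U+1238F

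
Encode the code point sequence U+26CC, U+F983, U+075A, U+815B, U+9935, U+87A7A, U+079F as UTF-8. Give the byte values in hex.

E2 9B 8C EF A6 83 DD 9A E8 85 9B E9 A4 B5 F2 87 A9 BA DE 9F

U+26CC: 3-byte form → E2 9B 8C.
U+F983: 3-byte form → EF A6 83.
U+075A: 2-byte form → DD 9A.
U+815B: 3-byte form → E8 85 9B.
U+9935: 3-byte form → E9 A4 B5.
U+87A7A: 4-byte form → F2 87 A9 BA.
U+079F: 2-byte form → DE 9F.
Concatenated (20 bytes): E2 9B 8C EF A6 83 DD 9A E8 85 9B E9 A4 B5 F2 87 A9 BA DE 9F.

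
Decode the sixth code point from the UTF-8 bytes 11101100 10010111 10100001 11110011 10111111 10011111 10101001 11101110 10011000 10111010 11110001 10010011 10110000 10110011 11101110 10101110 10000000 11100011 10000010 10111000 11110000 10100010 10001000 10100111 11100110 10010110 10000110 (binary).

Offset 0: leading byte 0xEC = 11101100 → 3-byte char #1 = EC 97 A1.
Offset 3: leading byte 0xF3 = 11110011 → 4-byte char #2 = F3 BF 9F A9.
Offset 7: leading byte 0xEE = 11101110 → 3-byte char #3 = EE 98 BA.
Offset 10: leading byte 0xF1 = 11110001 → 4-byte char #4 = F1 93 B0 B3.
Offset 14: leading byte 0xEE = 11101110 → 3-byte char #5 = EE AE 80.
Offset 17: leading byte 0xE3 = 11100011 → 3-byte char #6 = E3 82 B8.
Leading byte 0xE3 = 11100011 matches 1110xxxx → 3-byte sequence.
Byte 1: 0xE3 = 11100011, payload 0011 (4 bits).
Byte 2: 0x82 = 10000010 (10xxxxxx ✓), payload 000010.
Byte 3: 0xB8 = 10111000 (10xxxxxx ✓), payload 111000.
Concatenate: 0011000010111000 = 0x30B8 (16 bits → U+30B8).

U+30B8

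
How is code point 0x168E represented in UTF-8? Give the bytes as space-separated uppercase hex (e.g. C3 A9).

E1 9A 8E

U+168E = 0x168E = 5774 decimal. In range U+0800–U+FFFF → 3-byte form: 1110xxxx 10xxxxxx 10xxxxxx.
Binary (16 bits): 0001011010001110.
Split 4+6+6: 0001 | 011010 | 001110.
Byte 1: 11100001 = 0xE1.
Byte 2: 10011010 = 0x9A.
Byte 3: 10001110 = 0x8E.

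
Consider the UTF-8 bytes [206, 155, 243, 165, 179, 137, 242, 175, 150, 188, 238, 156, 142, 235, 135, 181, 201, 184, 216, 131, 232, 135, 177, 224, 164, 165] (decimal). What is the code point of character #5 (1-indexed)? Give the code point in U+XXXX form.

U+B1F5

Offset 0: leading byte 0xCE = 11001110 → 2-byte char #1 = CE 9B.
Offset 2: leading byte 0xF3 = 11110011 → 4-byte char #2 = F3 A5 B3 89.
Offset 6: leading byte 0xF2 = 11110010 → 4-byte char #3 = F2 AF 96 BC.
Offset 10: leading byte 0xEE = 11101110 → 3-byte char #4 = EE 9C 8E.
Offset 13: leading byte 0xEB = 11101011 → 3-byte char #5 = EB 87 B5.
Leading byte 0xEB = 11101011 matches 1110xxxx → 3-byte sequence.
Byte 1: 0xEB = 11101011, payload 1011 (4 bits).
Byte 2: 0x87 = 10000111 (10xxxxxx ✓), payload 000111.
Byte 3: 0xB5 = 10110101 (10xxxxxx ✓), payload 110101.
Concatenate: 1011000111110101 = 0xB1F5 (16 bits → U+B1F5).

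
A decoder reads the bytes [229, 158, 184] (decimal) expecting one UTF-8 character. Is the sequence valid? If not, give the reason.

Leading byte 0xE5 = 11100101 → 3-byte form.
Continuation bytes 0x9E=10011110, 0xB8=10111000 all match 10xxxxxx.
Decoded value 0x57B8 is ≥ 0x800 (shortest form) and not a surrogate.

valid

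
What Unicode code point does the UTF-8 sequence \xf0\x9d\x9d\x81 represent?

U+1D741

Leading byte 0xF0 = 11110000 matches 11110xxx → 4-byte sequence.
Byte 1: 0xF0 = 11110000, payload 000 (3 bits).
Byte 2: 0x9D = 10011101 (10xxxxxx ✓), payload 011101.
Byte 3: 0x9D = 10011101 (10xxxxxx ✓), payload 011101.
Byte 4: 0x81 = 10000001 (10xxxxxx ✓), payload 000001.
Concatenate: 000011101011101000001 = 0x1D741 (21 bits → U+1D741).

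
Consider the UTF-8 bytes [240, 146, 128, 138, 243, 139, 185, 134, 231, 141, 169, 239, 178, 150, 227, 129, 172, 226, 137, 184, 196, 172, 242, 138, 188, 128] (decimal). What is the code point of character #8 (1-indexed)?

U+8AF00

Offset 0: leading byte 0xF0 = 11110000 → 4-byte char #1 = F0 92 80 8A.
Offset 4: leading byte 0xF3 = 11110011 → 4-byte char #2 = F3 8B B9 86.
Offset 8: leading byte 0xE7 = 11100111 → 3-byte char #3 = E7 8D A9.
Offset 11: leading byte 0xEF = 11101111 → 3-byte char #4 = EF B2 96.
Offset 14: leading byte 0xE3 = 11100011 → 3-byte char #5 = E3 81 AC.
Offset 17: leading byte 0xE2 = 11100010 → 3-byte char #6 = E2 89 B8.
Offset 20: leading byte 0xC4 = 11000100 → 2-byte char #7 = C4 AC.
Offset 22: leading byte 0xF2 = 11110010 → 4-byte char #8 = F2 8A BC 80.
Leading byte 0xF2 = 11110010 matches 11110xxx → 4-byte sequence.
Byte 1: 0xF2 = 11110010, payload 010 (3 bits).
Byte 2: 0x8A = 10001010 (10xxxxxx ✓), payload 001010.
Byte 3: 0xBC = 10111100 (10xxxxxx ✓), payload 111100.
Byte 4: 0x80 = 10000000 (10xxxxxx ✓), payload 000000.
Concatenate: 010001010111100000000 = 0x8AF00 (21 bits → U+8AF00).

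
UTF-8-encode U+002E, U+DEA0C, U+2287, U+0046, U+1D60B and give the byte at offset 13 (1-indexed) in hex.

0x8B

1-indexed offset 13 is 0-indexed offset 12.
U+002E → 1-byte form 2E at offsets 0–0.
U+DEA0C → 4-byte form F3 9E A8 8C at offsets 1–4.
U+2287 → 3-byte form E2 8A 87 at offsets 5–7.
U+0046 → 1-byte form 46 at offsets 8–8.
U+1D60B → 4-byte form F0 9D 98 8B at offsets 9–12.
Offset 12 falls in char 5's range; it's byte 4 of F0 9D 98 8B = 0x8B.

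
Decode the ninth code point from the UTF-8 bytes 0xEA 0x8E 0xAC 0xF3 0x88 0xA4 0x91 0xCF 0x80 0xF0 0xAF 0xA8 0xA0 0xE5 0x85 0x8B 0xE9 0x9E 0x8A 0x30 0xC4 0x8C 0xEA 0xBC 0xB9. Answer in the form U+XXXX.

U+AF39

Offset 0: leading byte 0xEA = 11101010 → 3-byte char #1 = EA 8E AC.
Offset 3: leading byte 0xF3 = 11110011 → 4-byte char #2 = F3 88 A4 91.
Offset 7: leading byte 0xCF = 11001111 → 2-byte char #3 = CF 80.
Offset 9: leading byte 0xF0 = 11110000 → 4-byte char #4 = F0 AF A8 A0.
Offset 13: leading byte 0xE5 = 11100101 → 3-byte char #5 = E5 85 8B.
Offset 16: leading byte 0xE9 = 11101001 → 3-byte char #6 = E9 9E 8A.
Offset 19: leading byte 0x30 = 00110000 → 1-byte char #7 = 30.
Offset 20: leading byte 0xC4 = 11000100 → 2-byte char #8 = C4 8C.
Offset 22: leading byte 0xEA = 11101010 → 3-byte char #9 = EA BC B9.
Leading byte 0xEA = 11101010 matches 1110xxxx → 3-byte sequence.
Byte 1: 0xEA = 11101010, payload 1010 (4 bits).
Byte 2: 0xBC = 10111100 (10xxxxxx ✓), payload 111100.
Byte 3: 0xB9 = 10111001 (10xxxxxx ✓), payload 111001.
Concatenate: 1010111100111001 = 0xAF39 (16 bits → U+AF39).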